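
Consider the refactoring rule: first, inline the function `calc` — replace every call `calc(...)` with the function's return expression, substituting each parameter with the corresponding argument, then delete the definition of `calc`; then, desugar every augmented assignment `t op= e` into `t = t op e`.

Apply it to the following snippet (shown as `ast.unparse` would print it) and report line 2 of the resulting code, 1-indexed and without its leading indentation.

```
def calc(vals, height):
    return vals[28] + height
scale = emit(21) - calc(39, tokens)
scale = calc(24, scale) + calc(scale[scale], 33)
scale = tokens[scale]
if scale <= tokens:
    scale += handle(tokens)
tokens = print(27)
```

scale = 24[28] + scale + (scale[scale][28] + 33)

Transformed code:
scale = emit(21) - (39[28] + tokens)
scale = 24[28] + scale + (scale[scale][28] + 33)
scale = tokens[scale]
if scale <= tokens:
    scale = scale + handle(tokens)
tokens = print(27)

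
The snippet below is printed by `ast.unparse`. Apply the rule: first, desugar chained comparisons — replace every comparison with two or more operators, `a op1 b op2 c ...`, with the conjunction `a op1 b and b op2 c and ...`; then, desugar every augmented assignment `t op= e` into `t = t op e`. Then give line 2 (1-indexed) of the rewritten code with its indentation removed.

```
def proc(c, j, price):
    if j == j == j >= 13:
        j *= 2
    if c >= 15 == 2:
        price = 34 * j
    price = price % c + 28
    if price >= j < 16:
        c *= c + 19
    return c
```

Transformed code:
def proc(c, j, price):
    if j == j and j == j and (j >= 13):
        j = j * 2
    if c >= 15 and 15 == 2:
        price = 34 * j
    price = price % c + 28
    if price >= j and j < 16:
        c = c * (c + 19)
    return c

if j == j and j == j and (j >= 13):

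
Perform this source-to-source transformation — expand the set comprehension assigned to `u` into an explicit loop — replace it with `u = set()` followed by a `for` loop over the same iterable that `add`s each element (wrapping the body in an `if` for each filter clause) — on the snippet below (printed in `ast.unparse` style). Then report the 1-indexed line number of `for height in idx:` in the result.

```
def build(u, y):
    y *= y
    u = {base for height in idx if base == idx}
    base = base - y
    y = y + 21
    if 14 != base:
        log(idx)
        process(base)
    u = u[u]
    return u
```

Transformed code:
def build(u, y):
    y *= y
    u = set()
    for height in idx:
        if base == idx:
            u.add(base)
    base = base - y
    y = y + 21
    if 14 != base:
        log(idx)
        process(base)
    u = u[u]
    return u

4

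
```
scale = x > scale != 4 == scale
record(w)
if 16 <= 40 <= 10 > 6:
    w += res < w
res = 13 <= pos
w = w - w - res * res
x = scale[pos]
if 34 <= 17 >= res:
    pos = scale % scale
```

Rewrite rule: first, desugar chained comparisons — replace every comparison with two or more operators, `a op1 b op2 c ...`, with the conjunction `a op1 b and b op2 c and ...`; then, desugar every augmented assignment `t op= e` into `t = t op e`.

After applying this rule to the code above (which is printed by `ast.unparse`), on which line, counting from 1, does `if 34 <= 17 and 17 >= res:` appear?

8

Transformed code:
scale = x > scale and scale != 4 and (4 == scale)
record(w)
if 16 <= 40 and 40 <= 10 and (10 > 6):
    w = w + (res < w)
res = 13 <= pos
w = w - w - res * res
x = scale[pos]
if 34 <= 17 and 17 >= res:
    pos = scale % scale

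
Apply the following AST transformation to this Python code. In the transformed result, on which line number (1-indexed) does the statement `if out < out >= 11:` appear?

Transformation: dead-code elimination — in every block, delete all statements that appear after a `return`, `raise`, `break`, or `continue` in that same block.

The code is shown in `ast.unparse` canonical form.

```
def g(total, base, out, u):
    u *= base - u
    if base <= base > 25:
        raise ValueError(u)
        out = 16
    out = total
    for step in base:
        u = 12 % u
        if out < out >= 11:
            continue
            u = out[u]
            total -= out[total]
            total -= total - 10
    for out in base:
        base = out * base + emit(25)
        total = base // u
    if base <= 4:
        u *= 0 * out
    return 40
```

Transformed code:
def g(total, base, out, u):
    u *= base - u
    if base <= base > 25:
        raise ValueError(u)
    out = total
    for step in base:
        u = 12 % u
        if out < out >= 11:
            continue
    for out in base:
        base = out * base + emit(25)
        total = base // u
    if base <= 4:
        u *= 0 * out
    return 40

8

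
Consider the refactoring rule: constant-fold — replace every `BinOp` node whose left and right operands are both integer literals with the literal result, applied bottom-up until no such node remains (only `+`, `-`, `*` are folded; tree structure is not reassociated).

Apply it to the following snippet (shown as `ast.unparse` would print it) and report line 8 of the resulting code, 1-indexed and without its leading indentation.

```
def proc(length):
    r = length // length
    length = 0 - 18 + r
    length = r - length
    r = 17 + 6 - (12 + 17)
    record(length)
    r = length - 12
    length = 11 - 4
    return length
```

Transformed code:
def proc(length):
    r = length // length
    length = -18 + r
    length = r - length
    r = -6
    record(length)
    r = length - 12
    length = 7
    return length

length = 7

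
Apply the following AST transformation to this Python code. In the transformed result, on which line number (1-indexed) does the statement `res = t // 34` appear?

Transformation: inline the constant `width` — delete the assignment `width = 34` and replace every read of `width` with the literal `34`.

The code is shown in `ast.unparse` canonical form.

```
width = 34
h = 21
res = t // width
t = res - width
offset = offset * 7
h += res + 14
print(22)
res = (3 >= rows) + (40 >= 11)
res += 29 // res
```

Transformed code:
h = 21
res = t // 34
t = res - 34
offset = offset * 7
h += res + 14
print(22)
res = (3 >= rows) + (40 >= 11)
res += 29 // res

2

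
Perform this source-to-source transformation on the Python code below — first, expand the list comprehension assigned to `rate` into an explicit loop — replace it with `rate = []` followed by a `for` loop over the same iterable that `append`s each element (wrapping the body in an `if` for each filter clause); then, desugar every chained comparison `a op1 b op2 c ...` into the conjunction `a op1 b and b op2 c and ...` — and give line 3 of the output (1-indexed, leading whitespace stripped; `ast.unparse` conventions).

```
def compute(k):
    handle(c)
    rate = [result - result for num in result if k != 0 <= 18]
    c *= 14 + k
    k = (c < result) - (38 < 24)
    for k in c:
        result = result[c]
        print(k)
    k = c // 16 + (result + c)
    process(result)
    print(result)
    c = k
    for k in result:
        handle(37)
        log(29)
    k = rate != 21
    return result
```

Transformed code:
def compute(k):
    handle(c)
    rate = []
    for num in result:
        if k != 0 and 0 <= 18:
            rate.append(result - result)
    c *= 14 + k
    k = (c < result) - (38 < 24)
    for k in c:
        result = result[c]
        print(k)
    k = c // 16 + (result + c)
    process(result)
    print(result)
    c = k
    for k in result:
        handle(37)
        log(29)
    k = rate != 21
    return result

rate = []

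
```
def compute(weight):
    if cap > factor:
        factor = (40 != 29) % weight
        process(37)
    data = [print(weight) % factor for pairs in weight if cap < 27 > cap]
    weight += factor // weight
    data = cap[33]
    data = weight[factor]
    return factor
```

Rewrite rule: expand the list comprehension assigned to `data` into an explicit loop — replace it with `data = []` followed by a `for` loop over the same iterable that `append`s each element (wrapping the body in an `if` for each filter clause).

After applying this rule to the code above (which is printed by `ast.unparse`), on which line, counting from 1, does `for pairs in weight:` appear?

6

Transformed code:
def compute(weight):
    if cap > factor:
        factor = (40 != 29) % weight
        process(37)
    data = []
    for pairs in weight:
        if cap < 27 > cap:
            data.append(print(weight) % factor)
    weight += factor // weight
    data = cap[33]
    data = weight[factor]
    return factor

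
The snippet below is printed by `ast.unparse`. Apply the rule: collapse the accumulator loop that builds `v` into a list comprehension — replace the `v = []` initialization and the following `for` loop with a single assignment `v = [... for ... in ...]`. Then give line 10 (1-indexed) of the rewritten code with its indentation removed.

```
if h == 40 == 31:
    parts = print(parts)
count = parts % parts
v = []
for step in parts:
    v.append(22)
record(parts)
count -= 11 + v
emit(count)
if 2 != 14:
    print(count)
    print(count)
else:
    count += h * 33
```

Transformed code:
if h == 40 == 31:
    parts = print(parts)
count = parts % parts
v = [22 for step in parts]
record(parts)
count -= 11 + v
emit(count)
if 2 != 14:
    print(count)
    print(count)
else:
    count += h * 33

print(count)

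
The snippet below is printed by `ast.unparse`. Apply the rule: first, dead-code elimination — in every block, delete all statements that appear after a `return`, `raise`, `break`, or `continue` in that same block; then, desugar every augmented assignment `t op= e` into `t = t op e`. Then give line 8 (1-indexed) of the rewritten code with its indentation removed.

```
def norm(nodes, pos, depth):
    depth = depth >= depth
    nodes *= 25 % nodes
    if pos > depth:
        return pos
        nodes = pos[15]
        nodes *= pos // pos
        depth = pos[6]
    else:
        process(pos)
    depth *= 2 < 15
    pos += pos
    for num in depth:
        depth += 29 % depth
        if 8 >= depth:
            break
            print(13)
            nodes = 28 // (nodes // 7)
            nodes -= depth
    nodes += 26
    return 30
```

depth = depth * (2 < 15)

Transformed code:
def norm(nodes, pos, depth):
    depth = depth >= depth
    nodes = nodes * (25 % nodes)
    if pos > depth:
        return pos
    else:
        process(pos)
    depth = depth * (2 < 15)
    pos = pos + pos
    for num in depth:
        depth = depth + 29 % depth
        if 8 >= depth:
            break
    nodes = nodes + 26
    return 30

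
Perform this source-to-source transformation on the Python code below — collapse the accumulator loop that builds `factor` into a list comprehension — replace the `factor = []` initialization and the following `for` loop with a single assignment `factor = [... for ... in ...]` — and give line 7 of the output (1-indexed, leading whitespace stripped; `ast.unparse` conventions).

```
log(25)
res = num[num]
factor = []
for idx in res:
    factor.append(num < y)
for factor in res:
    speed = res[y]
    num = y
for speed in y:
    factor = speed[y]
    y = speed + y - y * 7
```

for speed in y:

Transformed code:
log(25)
res = num[num]
factor = [num < y for idx in res]
for factor in res:
    speed = res[y]
    num = y
for speed in y:
    factor = speed[y]
    y = speed + y - y * 7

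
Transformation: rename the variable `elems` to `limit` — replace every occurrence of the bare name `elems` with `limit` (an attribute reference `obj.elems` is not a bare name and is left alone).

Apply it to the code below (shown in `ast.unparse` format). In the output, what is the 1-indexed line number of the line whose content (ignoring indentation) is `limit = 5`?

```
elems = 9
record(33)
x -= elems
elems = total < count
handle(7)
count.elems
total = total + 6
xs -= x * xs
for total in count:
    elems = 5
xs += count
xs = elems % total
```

10

Transformed code:
limit = 9
record(33)
x -= limit
limit = total < count
handle(7)
count.elems
total = total + 6
xs -= x * xs
for total in count:
    limit = 5
xs += count
xs = limit % total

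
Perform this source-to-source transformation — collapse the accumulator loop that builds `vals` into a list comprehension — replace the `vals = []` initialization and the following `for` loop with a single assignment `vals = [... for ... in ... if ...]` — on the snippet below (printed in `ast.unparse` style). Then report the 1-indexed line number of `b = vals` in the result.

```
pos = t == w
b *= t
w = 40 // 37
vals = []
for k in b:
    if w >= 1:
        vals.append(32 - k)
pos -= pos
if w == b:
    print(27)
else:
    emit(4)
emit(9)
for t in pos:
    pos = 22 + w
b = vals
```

Transformed code:
pos = t == w
b *= t
w = 40 // 37
vals = [32 - k for k in b if w >= 1]
pos -= pos
if w == b:
    print(27)
else:
    emit(4)
emit(9)
for t in pos:
    pos = 22 + w
b = vals

13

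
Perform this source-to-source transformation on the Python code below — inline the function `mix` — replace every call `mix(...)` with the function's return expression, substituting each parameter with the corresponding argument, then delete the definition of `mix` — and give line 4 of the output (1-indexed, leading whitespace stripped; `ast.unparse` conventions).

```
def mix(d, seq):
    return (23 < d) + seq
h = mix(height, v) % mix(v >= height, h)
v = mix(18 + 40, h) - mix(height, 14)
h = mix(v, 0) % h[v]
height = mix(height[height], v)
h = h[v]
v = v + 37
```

Transformed code:
h = ((23 < height) + v) % ((23 < (v >= height)) + h)
v = (23 < 18 + 40) + h - ((23 < height) + 14)
h = ((23 < v) + 0) % h[v]
height = (23 < height[height]) + v
h = h[v]
v = v + 37

height = (23 < height[height]) + v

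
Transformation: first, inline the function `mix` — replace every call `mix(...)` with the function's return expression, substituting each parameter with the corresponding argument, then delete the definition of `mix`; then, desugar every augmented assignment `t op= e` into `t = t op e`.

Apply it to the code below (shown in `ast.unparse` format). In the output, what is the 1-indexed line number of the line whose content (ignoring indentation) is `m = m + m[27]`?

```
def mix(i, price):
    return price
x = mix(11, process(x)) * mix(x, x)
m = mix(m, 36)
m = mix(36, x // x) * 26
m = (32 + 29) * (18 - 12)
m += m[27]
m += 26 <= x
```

5

Transformed code:
x = process(x) * x
m = 36
m = x // x * 26
m = (32 + 29) * (18 - 12)
m = m + m[27]
m = m + (26 <= x)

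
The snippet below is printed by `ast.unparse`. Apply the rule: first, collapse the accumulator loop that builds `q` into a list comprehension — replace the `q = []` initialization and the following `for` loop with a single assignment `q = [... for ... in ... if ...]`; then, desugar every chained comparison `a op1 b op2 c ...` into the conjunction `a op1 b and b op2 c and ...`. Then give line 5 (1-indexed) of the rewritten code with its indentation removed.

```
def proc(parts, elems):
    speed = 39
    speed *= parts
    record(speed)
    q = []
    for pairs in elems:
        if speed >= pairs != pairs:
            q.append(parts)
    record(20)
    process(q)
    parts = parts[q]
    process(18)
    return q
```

Transformed code:
def proc(parts, elems):
    speed = 39
    speed *= parts
    record(speed)
    q = [parts for pairs in elems if speed >= pairs and pairs != pairs]
    record(20)
    process(q)
    parts = parts[q]
    process(18)
    return q

q = [parts for pairs in elems if speed >= pairs and pairs != pairs]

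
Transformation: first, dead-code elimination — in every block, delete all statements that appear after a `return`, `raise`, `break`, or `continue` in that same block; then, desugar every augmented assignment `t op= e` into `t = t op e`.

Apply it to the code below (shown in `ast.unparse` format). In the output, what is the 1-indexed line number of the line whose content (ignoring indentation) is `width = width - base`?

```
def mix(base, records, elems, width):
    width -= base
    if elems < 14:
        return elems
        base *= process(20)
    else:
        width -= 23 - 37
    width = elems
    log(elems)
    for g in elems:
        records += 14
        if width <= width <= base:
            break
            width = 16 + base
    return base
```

Transformed code:
def mix(base, records, elems, width):
    width = width - base
    if elems < 14:
        return elems
    else:
        width = width - (23 - 37)
    width = elems
    log(elems)
    for g in elems:
        records = records + 14
        if width <= width <= base:
            break
    return base

2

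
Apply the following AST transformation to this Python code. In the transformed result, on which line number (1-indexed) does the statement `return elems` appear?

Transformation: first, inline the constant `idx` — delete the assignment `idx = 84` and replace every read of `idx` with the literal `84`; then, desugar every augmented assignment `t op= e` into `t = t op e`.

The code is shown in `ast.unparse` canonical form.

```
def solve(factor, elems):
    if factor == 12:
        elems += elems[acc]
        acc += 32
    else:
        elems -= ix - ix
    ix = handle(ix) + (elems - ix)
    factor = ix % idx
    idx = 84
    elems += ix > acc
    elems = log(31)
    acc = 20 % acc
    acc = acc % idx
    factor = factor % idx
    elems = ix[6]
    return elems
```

15

Transformed code:
def solve(factor, elems):
    if factor == 12:
        elems = elems + elems[acc]
        acc = acc + 32
    else:
        elems = elems - (ix - ix)
    ix = handle(ix) + (elems - ix)
    factor = ix % 84
    elems = elems + (ix > acc)
    elems = log(31)
    acc = 20 % acc
    acc = acc % 84
    factor = factor % 84
    elems = ix[6]
    return elems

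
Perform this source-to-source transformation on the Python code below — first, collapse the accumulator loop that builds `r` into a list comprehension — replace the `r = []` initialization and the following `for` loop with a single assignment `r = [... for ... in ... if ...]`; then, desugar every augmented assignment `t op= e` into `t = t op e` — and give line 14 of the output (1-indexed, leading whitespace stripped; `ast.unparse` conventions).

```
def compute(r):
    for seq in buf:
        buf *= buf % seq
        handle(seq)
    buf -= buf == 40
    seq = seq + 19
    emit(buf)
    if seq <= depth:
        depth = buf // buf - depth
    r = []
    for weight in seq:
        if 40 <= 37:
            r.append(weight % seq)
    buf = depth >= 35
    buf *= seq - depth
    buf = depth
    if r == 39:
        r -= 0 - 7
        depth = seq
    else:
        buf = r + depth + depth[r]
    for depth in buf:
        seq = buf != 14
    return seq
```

if r == 39:

Transformed code:
def compute(r):
    for seq in buf:
        buf = buf * (buf % seq)
        handle(seq)
    buf = buf - (buf == 40)
    seq = seq + 19
    emit(buf)
    if seq <= depth:
        depth = buf // buf - depth
    r = [weight % seq for weight in seq if 40 <= 37]
    buf = depth >= 35
    buf = buf * (seq - depth)
    buf = depth
    if r == 39:
        r = r - (0 - 7)
        depth = seq
    else:
        buf = r + depth + depth[r]
    for depth in buf:
        seq = buf != 14
    return seq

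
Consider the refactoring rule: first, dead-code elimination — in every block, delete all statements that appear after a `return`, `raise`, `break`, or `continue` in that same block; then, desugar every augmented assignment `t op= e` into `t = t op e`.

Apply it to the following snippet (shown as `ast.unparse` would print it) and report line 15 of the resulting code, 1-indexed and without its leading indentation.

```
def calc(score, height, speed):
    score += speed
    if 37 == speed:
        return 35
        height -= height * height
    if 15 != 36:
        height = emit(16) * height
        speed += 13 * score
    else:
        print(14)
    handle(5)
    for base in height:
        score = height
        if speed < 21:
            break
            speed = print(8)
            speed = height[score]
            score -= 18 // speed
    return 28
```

return 28

Transformed code:
def calc(score, height, speed):
    score = score + speed
    if 37 == speed:
        return 35
    if 15 != 36:
        height = emit(16) * height
        speed = speed + 13 * score
    else:
        print(14)
    handle(5)
    for base in height:
        score = height
        if speed < 21:
            break
    return 28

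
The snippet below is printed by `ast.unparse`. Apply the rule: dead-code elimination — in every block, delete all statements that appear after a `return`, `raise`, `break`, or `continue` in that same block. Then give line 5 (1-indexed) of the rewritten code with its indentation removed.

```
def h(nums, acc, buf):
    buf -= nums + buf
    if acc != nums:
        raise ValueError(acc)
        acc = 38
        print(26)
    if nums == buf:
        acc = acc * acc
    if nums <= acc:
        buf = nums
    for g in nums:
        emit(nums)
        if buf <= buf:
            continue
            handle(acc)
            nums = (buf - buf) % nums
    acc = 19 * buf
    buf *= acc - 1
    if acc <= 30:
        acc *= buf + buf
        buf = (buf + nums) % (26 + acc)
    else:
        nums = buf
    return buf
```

if nums == buf:

Transformed code:
def h(nums, acc, buf):
    buf -= nums + buf
    if acc != nums:
        raise ValueError(acc)
    if nums == buf:
        acc = acc * acc
    if nums <= acc:
        buf = nums
    for g in nums:
        emit(nums)
        if buf <= buf:
            continue
    acc = 19 * buf
    buf *= acc - 1
    if acc <= 30:
        acc *= buf + buf
        buf = (buf + nums) % (26 + acc)
    else:
        nums = buf
    return buf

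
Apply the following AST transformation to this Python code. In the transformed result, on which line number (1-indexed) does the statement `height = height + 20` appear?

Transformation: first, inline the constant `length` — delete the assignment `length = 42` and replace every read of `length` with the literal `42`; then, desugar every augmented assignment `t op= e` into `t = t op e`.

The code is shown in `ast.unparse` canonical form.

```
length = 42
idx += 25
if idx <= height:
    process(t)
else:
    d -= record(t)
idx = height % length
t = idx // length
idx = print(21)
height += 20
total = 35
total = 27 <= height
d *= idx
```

Transformed code:
idx = idx + 25
if idx <= height:
    process(t)
else:
    d = d - record(t)
idx = height % 42
t = idx // 42
idx = print(21)
height = height + 20
total = 35
total = 27 <= height
d = d * idx

9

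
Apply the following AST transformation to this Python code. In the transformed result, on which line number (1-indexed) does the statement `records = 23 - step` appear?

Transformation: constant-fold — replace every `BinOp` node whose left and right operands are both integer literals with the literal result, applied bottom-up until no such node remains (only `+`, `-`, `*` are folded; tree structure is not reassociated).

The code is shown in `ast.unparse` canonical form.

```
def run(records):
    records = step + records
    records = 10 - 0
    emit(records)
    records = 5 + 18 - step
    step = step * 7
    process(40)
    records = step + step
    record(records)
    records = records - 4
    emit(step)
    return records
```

Transformed code:
def run(records):
    records = step + records
    records = 10
    emit(records)
    records = 23 - step
    step = step * 7
    process(40)
    records = step + step
    record(records)
    records = records - 4
    emit(step)
    return records

5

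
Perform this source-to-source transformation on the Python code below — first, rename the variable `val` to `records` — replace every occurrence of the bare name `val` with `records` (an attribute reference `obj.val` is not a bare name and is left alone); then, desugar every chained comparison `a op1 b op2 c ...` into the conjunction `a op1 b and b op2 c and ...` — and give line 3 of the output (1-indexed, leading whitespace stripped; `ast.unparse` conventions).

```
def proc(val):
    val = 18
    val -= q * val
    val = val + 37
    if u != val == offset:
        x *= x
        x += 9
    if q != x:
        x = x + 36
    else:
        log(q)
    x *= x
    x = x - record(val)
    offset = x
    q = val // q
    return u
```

Transformed code:
def proc(records):
    records = 18
    records -= q * records
    records = records + 37
    if u != records and records == offset:
        x *= x
        x += 9
    if q != x:
        x = x + 36
    else:
        log(q)
    x *= x
    x = x - record(records)
    offset = x
    q = records // q
    return u

records -= q * records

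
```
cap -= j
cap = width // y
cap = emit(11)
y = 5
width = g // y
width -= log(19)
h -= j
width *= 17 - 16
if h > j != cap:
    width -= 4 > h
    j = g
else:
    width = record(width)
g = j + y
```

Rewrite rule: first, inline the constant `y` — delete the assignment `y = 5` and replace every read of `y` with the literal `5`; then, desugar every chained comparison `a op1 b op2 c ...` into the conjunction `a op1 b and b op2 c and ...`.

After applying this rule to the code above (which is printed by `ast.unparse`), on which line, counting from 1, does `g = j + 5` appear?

Transformed code:
cap -= j
cap = width // 5
cap = emit(11)
width = g // 5
width -= log(19)
h -= j
width *= 17 - 16
if h > j and j != cap:
    width -= 4 > h
    j = g
else:
    width = record(width)
g = j + 5

13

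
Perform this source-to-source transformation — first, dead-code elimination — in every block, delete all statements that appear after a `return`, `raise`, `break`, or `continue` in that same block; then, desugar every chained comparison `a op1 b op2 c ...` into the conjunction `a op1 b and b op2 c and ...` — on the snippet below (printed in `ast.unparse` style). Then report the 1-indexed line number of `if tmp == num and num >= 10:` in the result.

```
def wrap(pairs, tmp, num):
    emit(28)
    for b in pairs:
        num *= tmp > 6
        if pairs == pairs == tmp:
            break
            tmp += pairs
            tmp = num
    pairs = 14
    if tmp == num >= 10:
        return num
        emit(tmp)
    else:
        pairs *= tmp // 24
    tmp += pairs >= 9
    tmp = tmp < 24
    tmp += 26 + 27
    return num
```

Transformed code:
def wrap(pairs, tmp, num):
    emit(28)
    for b in pairs:
        num *= tmp > 6
        if pairs == pairs and pairs == tmp:
            break
    pairs = 14
    if tmp == num and num >= 10:
        return num
    else:
        pairs *= tmp // 24
    tmp += pairs >= 9
    tmp = tmp < 24
    tmp += 26 + 27
    return num

8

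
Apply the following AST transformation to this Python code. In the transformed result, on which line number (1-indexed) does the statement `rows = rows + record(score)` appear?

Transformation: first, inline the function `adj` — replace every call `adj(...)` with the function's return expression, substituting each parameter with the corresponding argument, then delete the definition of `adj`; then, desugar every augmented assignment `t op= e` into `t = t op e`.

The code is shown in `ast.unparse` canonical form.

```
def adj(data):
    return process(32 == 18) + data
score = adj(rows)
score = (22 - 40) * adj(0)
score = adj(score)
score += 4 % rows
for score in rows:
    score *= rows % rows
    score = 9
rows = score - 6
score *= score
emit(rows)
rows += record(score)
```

11

Transformed code:
score = process(32 == 18) + rows
score = (22 - 40) * (process(32 == 18) + 0)
score = process(32 == 18) + score
score = score + 4 % rows
for score in rows:
    score = score * (rows % rows)
    score = 9
rows = score - 6
score = score * score
emit(rows)
rows = rows + record(score)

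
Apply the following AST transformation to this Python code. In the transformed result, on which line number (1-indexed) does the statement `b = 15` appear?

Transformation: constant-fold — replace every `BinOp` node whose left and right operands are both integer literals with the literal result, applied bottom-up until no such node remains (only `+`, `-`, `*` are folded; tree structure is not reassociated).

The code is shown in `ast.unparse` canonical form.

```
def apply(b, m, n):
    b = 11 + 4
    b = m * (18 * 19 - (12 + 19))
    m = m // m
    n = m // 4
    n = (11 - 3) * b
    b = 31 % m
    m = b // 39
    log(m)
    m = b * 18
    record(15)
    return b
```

2

Transformed code:
def apply(b, m, n):
    b = 15
    b = m * 311
    m = m // m
    n = m // 4
    n = 8 * b
    b = 31 % m
    m = b // 39
    log(m)
    m = b * 18
    record(15)
    return b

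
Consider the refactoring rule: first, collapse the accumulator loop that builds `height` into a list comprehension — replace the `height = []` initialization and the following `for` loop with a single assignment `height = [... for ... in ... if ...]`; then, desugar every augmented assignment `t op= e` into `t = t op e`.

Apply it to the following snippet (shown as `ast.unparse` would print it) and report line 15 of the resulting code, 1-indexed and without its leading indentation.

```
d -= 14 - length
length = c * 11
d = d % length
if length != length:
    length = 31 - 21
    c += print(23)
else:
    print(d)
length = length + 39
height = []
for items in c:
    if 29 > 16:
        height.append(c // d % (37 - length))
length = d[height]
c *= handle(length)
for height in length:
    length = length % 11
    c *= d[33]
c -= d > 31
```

Transformed code:
d = d - (14 - length)
length = c * 11
d = d % length
if length != length:
    length = 31 - 21
    c = c + print(23)
else:
    print(d)
length = length + 39
height = [c // d % (37 - length) for items in c if 29 > 16]
length = d[height]
c = c * handle(length)
for height in length:
    length = length % 11
    c = c * d[33]
c = c - (d > 31)

c = c * d[33]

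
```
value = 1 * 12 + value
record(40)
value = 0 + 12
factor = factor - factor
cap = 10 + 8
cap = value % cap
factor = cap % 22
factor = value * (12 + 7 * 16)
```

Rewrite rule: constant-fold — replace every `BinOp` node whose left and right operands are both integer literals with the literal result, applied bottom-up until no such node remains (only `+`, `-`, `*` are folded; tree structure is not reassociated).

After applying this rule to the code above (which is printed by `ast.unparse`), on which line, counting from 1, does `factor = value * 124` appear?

8

Transformed code:
value = 12 + value
record(40)
value = 12
factor = factor - factor
cap = 18
cap = value % cap
factor = cap % 22
factor = value * 124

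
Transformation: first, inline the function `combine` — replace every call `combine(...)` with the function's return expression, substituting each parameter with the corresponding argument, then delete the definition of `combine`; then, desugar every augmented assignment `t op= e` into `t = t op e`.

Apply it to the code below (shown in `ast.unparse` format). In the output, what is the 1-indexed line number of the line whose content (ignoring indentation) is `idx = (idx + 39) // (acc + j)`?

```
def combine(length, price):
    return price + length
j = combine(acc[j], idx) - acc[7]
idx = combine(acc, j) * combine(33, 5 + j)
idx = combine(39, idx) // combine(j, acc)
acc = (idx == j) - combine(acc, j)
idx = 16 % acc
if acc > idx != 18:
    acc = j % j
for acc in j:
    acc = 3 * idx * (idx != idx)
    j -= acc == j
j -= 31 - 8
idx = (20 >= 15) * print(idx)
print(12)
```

Transformed code:
j = idx + acc[j] - acc[7]
idx = (j + acc) * (5 + j + 33)
idx = (idx + 39) // (acc + j)
acc = (idx == j) - (j + acc)
idx = 16 % acc
if acc > idx != 18:
    acc = j % j
for acc in j:
    acc = 3 * idx * (idx != idx)
    j = j - (acc == j)
j = j - (31 - 8)
idx = (20 >= 15) * print(idx)
print(12)

3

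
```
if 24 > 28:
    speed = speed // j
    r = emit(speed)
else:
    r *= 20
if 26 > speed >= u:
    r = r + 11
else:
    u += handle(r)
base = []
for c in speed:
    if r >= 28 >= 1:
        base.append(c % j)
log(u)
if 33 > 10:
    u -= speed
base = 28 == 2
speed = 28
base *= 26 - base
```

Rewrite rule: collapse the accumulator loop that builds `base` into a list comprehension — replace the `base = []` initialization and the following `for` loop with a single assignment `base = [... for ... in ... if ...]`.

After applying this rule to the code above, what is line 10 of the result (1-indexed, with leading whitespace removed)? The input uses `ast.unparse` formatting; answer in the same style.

base = [c % j for c in speed if r >= 28 >= 1]

Transformed code:
if 24 > 28:
    speed = speed // j
    r = emit(speed)
else:
    r *= 20
if 26 > speed >= u:
    r = r + 11
else:
    u += handle(r)
base = [c % j for c in speed if r >= 28 >= 1]
log(u)
if 33 > 10:
    u -= speed
base = 28 == 2
speed = 28
base *= 26 - base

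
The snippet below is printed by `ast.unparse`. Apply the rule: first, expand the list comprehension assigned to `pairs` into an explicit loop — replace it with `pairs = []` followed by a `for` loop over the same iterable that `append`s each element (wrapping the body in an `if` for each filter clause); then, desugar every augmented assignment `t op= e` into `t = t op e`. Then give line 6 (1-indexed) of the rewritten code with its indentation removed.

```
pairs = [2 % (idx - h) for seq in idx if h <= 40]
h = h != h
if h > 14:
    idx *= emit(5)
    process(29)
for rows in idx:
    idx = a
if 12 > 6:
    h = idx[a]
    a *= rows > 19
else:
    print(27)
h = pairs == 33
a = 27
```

if h > 14:

Transformed code:
pairs = []
for seq in idx:
    if h <= 40:
        pairs.append(2 % (idx - h))
h = h != h
if h > 14:
    idx = idx * emit(5)
    process(29)
for rows in idx:
    idx = a
if 12 > 6:
    h = idx[a]
    a = a * (rows > 19)
else:
    print(27)
h = pairs == 33
a = 27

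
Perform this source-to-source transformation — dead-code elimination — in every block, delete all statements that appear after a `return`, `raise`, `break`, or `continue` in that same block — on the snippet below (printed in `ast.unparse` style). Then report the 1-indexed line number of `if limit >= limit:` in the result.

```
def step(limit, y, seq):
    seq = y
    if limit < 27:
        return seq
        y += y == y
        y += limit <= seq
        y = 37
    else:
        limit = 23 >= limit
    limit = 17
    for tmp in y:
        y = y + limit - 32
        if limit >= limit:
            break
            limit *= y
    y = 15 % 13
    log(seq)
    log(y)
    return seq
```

10

Transformed code:
def step(limit, y, seq):
    seq = y
    if limit < 27:
        return seq
    else:
        limit = 23 >= limit
    limit = 17
    for tmp in y:
        y = y + limit - 32
        if limit >= limit:
            break
    y = 15 % 13
    log(seq)
    log(y)
    return seq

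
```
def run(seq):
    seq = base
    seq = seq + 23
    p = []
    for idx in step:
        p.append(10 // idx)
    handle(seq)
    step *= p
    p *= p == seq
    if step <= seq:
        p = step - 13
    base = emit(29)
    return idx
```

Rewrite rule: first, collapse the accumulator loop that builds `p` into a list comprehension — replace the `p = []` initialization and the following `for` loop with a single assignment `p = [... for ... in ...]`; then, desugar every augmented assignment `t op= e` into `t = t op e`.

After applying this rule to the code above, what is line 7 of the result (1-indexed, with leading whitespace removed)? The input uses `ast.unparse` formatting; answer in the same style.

p = p * (p == seq)

Transformed code:
def run(seq):
    seq = base
    seq = seq + 23
    p = [10 // idx for idx in step]
    handle(seq)
    step = step * p
    p = p * (p == seq)
    if step <= seq:
        p = step - 13
    base = emit(29)
    return idx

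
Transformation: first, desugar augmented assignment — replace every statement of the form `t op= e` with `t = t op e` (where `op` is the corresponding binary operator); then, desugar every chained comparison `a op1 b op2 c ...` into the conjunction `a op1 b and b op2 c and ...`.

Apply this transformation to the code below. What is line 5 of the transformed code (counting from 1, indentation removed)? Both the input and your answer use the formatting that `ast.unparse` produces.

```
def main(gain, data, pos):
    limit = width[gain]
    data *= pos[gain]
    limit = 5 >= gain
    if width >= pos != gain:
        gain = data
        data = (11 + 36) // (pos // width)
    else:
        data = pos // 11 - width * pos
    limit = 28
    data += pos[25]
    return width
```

Transformed code:
def main(gain, data, pos):
    limit = width[gain]
    data = data * pos[gain]
    limit = 5 >= gain
    if width >= pos and pos != gain:
        gain = data
        data = (11 + 36) // (pos // width)
    else:
        data = pos // 11 - width * pos
    limit = 28
    data = data + pos[25]
    return width

if width >= pos and pos != gain:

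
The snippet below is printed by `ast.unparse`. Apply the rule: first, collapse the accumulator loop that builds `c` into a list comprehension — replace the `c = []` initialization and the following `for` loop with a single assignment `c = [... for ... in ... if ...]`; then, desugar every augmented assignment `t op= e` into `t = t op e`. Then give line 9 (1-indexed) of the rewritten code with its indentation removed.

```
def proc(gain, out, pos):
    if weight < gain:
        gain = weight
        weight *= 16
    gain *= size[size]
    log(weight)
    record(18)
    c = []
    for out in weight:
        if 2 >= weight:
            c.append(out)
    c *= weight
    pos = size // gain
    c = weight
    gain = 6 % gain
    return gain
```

Transformed code:
def proc(gain, out, pos):
    if weight < gain:
        gain = weight
        weight = weight * 16
    gain = gain * size[size]
    log(weight)
    record(18)
    c = [out for out in weight if 2 >= weight]
    c = c * weight
    pos = size // gain
    c = weight
    gain = 6 % gain
    return gain

c = c * weight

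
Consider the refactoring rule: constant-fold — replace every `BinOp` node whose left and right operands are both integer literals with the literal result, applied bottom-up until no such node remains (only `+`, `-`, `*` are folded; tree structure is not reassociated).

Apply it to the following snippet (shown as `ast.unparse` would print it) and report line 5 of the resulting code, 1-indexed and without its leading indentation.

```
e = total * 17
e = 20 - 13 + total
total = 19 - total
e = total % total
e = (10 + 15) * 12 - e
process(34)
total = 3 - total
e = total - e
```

e = 300 - e

Transformed code:
e = total * 17
e = 7 + total
total = 19 - total
e = total % total
e = 300 - e
process(34)
total = 3 - total
e = total - e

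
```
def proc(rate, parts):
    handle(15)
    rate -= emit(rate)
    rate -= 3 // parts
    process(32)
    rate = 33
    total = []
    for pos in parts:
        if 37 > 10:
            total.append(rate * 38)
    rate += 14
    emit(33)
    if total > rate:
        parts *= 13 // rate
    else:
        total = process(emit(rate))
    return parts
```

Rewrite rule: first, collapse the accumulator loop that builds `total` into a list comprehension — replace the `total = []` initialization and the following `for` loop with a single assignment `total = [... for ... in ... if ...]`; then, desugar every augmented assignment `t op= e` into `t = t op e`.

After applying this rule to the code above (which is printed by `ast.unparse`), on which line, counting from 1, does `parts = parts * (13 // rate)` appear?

11

Transformed code:
def proc(rate, parts):
    handle(15)
    rate = rate - emit(rate)
    rate = rate - 3 // parts
    process(32)
    rate = 33
    total = [rate * 38 for pos in parts if 37 > 10]
    rate = rate + 14
    emit(33)
    if total > rate:
        parts = parts * (13 // rate)
    else:
        total = process(emit(rate))
    return parts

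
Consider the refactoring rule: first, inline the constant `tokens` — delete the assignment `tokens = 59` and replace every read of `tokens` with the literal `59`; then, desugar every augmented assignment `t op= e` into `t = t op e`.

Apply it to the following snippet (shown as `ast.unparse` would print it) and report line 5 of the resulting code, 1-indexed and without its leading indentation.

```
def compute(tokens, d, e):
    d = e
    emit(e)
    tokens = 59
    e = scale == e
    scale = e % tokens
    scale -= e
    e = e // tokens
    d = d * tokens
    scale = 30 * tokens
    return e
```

Transformed code:
def compute(tokens, d, e):
    d = e
    emit(e)
    e = scale == e
    scale = e % 59
    scale = scale - e
    e = e // 59
    d = d * 59
    scale = 30 * 59
    return e

scale = e % 59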